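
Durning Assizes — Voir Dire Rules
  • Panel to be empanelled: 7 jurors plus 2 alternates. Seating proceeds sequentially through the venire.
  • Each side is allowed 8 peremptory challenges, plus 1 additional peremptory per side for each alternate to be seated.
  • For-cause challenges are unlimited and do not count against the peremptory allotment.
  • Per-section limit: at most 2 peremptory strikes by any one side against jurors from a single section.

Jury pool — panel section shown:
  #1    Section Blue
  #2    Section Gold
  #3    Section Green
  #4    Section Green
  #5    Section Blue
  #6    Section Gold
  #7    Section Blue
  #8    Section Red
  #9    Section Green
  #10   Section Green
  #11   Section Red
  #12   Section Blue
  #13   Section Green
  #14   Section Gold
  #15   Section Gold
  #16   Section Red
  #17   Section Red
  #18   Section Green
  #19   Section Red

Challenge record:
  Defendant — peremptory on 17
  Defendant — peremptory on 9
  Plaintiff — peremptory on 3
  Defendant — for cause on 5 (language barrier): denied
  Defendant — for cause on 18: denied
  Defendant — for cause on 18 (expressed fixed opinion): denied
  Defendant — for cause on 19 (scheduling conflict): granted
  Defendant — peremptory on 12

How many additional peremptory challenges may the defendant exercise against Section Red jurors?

Defendant peremptories so far: #17, #9, #12 — 3 of 10 used, 7 left overall.
Against Section Red: #17 — 1 used; per-section cap 2 leaves 1.
Binding limit: min(7, 1) = 1.

1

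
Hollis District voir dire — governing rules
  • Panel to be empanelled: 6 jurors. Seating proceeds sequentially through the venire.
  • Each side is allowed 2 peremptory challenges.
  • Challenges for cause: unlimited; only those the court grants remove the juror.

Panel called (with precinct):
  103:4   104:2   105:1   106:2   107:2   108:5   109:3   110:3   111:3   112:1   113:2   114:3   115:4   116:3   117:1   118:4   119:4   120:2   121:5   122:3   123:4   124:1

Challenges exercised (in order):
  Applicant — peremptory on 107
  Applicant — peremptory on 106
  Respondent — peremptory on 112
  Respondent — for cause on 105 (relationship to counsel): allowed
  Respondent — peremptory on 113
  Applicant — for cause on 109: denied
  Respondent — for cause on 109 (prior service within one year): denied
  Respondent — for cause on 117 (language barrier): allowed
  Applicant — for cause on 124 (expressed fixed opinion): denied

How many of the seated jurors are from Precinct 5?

1

Removed: #105, #106, #107, #112, #113, #117.
Seated jurors 1–6: #103, #104, #108, #109, #110, #111.
Of those, in Precinct 5: #108 → 1.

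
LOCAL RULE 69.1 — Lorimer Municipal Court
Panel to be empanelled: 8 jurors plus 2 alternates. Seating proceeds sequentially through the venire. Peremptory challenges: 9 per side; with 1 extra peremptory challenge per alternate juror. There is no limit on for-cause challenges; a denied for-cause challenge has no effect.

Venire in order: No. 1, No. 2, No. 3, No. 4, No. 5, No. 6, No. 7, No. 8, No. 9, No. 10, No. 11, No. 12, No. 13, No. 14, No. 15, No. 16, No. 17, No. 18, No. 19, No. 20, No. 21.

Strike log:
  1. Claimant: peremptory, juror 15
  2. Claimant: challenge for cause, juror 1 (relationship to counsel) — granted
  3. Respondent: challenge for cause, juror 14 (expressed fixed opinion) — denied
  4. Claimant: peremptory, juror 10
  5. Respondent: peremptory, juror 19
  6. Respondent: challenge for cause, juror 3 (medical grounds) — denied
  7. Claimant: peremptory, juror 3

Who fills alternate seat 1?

12

Removed: #1, #3, #10, #15, #19. (#14 stays — for-cause denied.)
Seating in order: seats 1–8 → #2, #4, #5, #6, #7, #8, #9, #11; alternates → #12, #13.
So alternate 1 is #12.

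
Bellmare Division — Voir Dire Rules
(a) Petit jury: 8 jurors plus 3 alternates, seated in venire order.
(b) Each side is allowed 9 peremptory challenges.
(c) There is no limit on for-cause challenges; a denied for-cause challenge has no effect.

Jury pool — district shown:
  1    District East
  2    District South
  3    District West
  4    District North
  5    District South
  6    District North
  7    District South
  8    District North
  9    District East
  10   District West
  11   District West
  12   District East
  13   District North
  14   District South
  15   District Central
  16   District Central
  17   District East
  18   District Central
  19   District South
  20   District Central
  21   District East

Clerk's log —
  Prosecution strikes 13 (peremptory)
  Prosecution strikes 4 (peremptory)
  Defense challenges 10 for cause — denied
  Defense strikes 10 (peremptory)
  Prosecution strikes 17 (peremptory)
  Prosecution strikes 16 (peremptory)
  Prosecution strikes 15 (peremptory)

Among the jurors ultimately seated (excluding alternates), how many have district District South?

Removed: #4, #10, #13, #15, #16, #17.
Seated jurors 1–8: #1, #2, #3, #5, #6, #7, #8, #9 (alternates #11, #12, #14 not counted).
Of those, in District South: #2, #5, #7 → 3.

3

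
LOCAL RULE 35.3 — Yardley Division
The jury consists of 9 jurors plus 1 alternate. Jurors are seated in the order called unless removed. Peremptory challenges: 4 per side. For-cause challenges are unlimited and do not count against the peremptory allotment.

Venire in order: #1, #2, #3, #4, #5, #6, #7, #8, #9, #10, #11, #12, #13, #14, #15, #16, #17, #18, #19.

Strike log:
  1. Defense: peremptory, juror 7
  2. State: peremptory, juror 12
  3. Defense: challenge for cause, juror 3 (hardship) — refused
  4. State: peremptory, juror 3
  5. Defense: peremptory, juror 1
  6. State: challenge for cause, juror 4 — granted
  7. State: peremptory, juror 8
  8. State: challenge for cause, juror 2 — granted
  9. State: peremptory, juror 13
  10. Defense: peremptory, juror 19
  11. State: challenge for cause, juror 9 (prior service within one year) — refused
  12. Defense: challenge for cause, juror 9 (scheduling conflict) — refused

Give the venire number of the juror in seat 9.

17

Removed: #1, #2, #3, #4, #7, #8, #12, #13, #19. (#9 stays — for-cause denied.)
Seating in order: seats 1–9 → #5, #6, #9, #10, #11, #14, #15, #16, #17; alternates → #18.
So seat 9 is #17.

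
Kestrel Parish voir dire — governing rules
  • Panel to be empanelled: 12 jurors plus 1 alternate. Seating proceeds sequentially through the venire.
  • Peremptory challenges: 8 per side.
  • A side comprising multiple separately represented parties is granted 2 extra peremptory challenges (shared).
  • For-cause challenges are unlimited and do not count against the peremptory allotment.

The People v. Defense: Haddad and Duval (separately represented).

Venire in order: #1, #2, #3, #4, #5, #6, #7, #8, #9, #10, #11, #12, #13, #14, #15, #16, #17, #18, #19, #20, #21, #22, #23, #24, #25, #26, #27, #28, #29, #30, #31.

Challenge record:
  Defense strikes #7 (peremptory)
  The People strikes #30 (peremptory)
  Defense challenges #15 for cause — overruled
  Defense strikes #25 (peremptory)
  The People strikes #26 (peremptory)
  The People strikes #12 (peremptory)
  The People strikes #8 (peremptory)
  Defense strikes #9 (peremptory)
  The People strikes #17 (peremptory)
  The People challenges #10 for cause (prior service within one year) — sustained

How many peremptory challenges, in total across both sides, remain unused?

10

The People allotment: 8. Defense allotment: 8 base + 2 multi-party = 10.
The People peremptories used: #30, #26, #12, #8, #17 — 5 (the for-cause on #10 doesn't count).
Defense peremptories used: #7, #25, #9 — 3 (the for-cause on #15 doesn't count).
Remaining: (8 − 5) + (10 − 3) = 10.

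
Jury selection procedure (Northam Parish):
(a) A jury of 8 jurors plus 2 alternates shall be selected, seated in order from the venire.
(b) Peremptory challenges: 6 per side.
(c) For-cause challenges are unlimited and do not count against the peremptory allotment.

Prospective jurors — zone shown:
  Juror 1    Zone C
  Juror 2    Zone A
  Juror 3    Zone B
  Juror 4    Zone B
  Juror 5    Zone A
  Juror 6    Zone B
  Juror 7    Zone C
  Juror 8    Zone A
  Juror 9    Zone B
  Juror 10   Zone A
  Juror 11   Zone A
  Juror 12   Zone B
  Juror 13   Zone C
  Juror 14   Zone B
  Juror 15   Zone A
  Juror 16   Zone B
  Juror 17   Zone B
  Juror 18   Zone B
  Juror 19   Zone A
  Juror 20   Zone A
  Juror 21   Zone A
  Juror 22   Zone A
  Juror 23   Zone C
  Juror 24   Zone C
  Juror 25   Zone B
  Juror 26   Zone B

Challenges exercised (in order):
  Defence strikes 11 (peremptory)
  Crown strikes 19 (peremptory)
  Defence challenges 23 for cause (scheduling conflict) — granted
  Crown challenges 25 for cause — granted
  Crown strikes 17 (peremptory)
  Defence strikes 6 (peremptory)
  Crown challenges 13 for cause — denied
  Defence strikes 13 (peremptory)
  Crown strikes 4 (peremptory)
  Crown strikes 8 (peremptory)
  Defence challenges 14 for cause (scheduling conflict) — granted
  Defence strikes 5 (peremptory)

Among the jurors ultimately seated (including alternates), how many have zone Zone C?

Removed: #4, #5, #6, #8, #11, #13, #14, #17, #19, #23, #25.
Seated (10 incl. alternates): #1, #2, #3, #7, #9, #10, #12, #15, #16, #18.
Of those, in Zone C: #1, #7 → 2.

2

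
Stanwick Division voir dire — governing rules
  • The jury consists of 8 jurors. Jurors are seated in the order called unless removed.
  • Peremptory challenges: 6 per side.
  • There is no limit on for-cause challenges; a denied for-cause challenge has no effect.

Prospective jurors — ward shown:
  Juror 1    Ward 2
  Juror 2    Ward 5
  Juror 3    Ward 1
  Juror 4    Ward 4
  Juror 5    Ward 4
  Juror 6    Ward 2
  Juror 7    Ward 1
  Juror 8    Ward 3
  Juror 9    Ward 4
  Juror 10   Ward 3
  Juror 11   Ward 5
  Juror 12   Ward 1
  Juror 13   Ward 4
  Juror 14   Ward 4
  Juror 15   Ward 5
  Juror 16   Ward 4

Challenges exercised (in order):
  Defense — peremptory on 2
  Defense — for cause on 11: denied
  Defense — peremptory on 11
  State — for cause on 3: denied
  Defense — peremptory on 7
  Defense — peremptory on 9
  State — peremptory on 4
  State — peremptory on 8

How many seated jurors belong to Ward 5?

0

Removed: #2, #4, #7, #8, #9, #11.
Seated jurors 1–8: #1, #3, #5, #6, #10, #12, #13, #14.
None of those are in Ward 5 → 0.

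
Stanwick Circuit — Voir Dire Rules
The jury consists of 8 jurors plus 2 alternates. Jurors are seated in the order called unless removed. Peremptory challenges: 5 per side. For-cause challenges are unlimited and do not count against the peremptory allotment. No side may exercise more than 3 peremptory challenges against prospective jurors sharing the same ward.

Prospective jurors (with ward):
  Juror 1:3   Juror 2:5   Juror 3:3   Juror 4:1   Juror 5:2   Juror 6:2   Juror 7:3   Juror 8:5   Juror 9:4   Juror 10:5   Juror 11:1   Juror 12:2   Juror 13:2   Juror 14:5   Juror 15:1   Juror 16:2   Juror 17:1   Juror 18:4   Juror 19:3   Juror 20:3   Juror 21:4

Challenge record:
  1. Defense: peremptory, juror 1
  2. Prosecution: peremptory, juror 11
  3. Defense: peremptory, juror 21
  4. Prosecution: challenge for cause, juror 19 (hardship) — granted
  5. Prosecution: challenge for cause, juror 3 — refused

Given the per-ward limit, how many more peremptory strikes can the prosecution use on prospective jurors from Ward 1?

Prosecution peremptories so far: #11 — 1 of 5 used, 4 left overall.
Against Ward 1: #11 — 1 used; per-ward cap 3 leaves 2.
Binding limit: min(4, 2) = 2.

2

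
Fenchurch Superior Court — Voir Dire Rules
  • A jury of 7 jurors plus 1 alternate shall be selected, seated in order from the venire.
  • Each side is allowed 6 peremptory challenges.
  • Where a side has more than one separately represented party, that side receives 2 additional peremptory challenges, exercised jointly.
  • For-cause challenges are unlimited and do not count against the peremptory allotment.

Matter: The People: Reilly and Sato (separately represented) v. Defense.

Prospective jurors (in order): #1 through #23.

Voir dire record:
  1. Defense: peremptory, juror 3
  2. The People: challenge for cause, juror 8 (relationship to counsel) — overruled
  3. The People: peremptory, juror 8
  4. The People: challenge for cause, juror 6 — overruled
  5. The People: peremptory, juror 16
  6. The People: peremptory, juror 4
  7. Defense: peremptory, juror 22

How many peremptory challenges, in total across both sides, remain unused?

9

The People allotment: 6 base + 2 multi-party = 8. Defense allotment: 6.
The People peremptories used: #8, #16, #4 — 3 (for-cause on #8, #6 don't count).
Defense peremptories used: #3, #22 — 2.
Remaining: (8 − 3) + (6 − 2) = 9.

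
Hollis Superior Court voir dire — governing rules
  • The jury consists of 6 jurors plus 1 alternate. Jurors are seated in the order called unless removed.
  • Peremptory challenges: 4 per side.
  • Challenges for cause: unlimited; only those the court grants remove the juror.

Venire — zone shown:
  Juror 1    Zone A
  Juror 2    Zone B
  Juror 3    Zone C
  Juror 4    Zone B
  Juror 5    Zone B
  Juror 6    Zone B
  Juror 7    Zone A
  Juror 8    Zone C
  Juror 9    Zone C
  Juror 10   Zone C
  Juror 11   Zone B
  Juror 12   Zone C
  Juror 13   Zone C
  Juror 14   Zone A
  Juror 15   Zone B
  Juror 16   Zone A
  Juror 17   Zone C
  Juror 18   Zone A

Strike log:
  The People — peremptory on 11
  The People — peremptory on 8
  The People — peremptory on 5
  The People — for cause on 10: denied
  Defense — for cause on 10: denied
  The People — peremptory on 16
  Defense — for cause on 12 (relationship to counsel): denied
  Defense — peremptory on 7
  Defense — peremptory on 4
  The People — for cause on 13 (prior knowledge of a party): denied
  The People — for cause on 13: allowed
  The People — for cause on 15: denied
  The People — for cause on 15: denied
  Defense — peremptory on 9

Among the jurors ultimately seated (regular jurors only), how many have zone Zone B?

Removed: #4, #5, #7, #8, #9, #11, #13, #16.
Seated jurors 1–6: #1, #2, #3, #6, #10, #12 (alternates #14 not counted).
Of those, in Zone B: #2, #6 → 2.

2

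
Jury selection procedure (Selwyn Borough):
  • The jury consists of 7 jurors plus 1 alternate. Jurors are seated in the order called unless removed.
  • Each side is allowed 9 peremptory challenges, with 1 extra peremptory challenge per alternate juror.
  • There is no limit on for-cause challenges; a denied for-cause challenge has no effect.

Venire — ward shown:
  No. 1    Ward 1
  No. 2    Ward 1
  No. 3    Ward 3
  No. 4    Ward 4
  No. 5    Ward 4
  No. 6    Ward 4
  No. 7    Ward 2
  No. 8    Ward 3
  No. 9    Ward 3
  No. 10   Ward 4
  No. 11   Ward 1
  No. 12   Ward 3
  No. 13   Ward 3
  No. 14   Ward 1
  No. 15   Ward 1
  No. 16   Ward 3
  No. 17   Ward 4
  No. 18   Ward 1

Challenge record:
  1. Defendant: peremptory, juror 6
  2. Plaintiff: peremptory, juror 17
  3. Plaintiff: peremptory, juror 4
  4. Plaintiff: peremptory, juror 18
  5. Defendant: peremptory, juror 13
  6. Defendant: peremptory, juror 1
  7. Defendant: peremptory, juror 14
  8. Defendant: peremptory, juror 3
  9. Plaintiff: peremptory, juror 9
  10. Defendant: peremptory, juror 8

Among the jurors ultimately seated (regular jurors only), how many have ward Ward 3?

1

Removed: #1, #3, #4, #6, #8, #9, #13, #14, #17, #18.
Seated jurors 1–7: #2, #5, #7, #10, #11, #12, #15 (alternates #16 not counted).
Of those, in Ward 3: #12 → 1.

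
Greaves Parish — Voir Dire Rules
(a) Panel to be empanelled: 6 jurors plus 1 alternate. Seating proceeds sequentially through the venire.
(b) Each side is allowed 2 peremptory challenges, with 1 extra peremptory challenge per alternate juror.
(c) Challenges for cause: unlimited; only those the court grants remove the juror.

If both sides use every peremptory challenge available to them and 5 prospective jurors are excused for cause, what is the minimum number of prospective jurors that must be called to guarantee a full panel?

18

Seats to fill: 6 + 1 alternates = 7.
Peremptories: 2 + 1×1 = 3 per side × 2 sides = 6.
For-cause removals: 5.
Minimum venire: 7 + 6 + 5 = 18.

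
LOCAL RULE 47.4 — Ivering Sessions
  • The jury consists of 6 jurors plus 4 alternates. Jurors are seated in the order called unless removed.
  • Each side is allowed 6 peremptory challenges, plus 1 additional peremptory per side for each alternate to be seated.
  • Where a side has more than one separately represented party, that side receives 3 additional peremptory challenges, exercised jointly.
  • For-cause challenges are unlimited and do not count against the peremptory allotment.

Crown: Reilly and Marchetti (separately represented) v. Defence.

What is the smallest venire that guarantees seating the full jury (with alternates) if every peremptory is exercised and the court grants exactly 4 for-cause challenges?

Seats to fill: 6 + 4 alternates = 10.
Peremptories — Crown: 6 + 1×4 + 3 = 13; Defence: 6 + 1×4 = 10; total 23.
For-cause removals: 4.
Minimum venire: 10 + 23 + 4 = 37.

37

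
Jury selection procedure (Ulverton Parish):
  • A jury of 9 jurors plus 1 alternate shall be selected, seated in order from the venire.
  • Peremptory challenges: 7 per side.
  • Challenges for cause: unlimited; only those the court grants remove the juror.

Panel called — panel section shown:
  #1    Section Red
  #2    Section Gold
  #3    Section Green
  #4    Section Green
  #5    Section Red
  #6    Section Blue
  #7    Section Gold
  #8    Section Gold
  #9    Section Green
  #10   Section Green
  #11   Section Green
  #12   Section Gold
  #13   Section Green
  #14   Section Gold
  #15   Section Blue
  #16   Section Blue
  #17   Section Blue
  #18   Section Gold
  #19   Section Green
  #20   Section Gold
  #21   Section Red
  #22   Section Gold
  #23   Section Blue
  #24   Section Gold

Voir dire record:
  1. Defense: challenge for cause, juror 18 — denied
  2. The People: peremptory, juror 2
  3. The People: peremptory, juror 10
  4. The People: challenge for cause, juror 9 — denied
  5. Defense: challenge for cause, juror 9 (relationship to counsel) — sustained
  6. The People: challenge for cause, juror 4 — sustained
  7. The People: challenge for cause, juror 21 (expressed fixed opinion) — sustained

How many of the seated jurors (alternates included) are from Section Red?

2

Removed: #2, #4, #9, #10, #21.
Seated (10 incl. alternates): #1, #3, #5, #6, #7, #8, #11, #12, #13, #14.
Of those, in Section Red: #1, #5 → 2.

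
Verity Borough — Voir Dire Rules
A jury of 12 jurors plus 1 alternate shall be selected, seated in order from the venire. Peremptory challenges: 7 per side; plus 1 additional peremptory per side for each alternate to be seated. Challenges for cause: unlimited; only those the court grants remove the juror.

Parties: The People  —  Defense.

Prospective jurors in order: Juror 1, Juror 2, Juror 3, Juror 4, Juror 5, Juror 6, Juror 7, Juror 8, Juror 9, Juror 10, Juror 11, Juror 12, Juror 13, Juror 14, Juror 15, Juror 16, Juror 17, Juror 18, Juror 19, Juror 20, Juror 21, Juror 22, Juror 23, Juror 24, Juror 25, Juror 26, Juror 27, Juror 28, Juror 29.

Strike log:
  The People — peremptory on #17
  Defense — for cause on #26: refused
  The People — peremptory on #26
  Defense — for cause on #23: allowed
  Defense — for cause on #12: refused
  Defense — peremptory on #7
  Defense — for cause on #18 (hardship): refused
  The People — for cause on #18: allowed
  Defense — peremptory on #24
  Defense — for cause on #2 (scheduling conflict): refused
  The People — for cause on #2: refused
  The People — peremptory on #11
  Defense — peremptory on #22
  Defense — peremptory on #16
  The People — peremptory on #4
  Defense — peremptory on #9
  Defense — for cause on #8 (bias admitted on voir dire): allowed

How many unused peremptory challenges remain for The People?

The People allotment: 7 base + 1 × 1 alternate = 8.
The People peremptories used: #17, #26, #11, #4 — 4 (for-cause on #18, #2 don't count).
Remaining: 8 − 4 = 4.

4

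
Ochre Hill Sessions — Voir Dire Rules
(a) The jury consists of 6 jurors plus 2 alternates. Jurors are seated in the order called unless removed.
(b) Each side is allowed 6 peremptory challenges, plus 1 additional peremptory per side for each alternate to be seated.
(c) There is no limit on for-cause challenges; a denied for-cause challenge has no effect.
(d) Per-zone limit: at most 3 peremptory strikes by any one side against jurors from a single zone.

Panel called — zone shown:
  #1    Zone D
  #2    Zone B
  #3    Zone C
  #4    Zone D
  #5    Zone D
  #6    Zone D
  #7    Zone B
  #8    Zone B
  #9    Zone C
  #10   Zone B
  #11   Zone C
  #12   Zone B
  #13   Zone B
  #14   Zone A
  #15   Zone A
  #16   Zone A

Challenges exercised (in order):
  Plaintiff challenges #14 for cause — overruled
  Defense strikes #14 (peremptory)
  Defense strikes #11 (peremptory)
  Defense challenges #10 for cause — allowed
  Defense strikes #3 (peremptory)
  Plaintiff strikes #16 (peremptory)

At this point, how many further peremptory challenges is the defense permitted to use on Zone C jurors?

Defense peremptories so far: #14, #11, #3 — 3 of 8 used, 5 left overall.
Against Zone C: #11, #3 — 2 used; per-zone cap 3 leaves 1.
Binding limit: min(5, 1) = 1.

1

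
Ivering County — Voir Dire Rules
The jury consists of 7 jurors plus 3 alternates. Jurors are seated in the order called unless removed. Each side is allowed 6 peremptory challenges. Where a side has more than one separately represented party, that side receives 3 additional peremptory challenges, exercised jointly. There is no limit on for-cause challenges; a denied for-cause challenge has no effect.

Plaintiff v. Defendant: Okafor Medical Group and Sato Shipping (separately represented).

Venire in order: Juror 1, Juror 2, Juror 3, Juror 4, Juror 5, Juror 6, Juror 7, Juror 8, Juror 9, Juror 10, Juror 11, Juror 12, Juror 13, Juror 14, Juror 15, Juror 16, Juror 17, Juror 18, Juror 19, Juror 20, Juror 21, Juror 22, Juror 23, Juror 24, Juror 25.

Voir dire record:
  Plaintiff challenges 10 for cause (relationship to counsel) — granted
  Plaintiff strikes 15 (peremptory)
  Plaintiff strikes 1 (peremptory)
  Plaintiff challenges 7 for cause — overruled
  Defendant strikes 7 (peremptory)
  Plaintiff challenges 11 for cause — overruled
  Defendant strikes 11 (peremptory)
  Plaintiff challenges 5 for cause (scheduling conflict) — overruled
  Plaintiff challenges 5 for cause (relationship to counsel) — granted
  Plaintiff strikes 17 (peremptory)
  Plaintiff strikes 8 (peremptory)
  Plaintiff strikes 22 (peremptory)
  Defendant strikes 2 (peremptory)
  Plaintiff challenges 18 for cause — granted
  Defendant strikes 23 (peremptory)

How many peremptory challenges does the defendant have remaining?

5

Defendant allotment: 6 base + 3 multi-party = 9.
Defendant peremptories used: #7, #11, #2, #23 — 4.
Remaining: 9 − 4 = 5.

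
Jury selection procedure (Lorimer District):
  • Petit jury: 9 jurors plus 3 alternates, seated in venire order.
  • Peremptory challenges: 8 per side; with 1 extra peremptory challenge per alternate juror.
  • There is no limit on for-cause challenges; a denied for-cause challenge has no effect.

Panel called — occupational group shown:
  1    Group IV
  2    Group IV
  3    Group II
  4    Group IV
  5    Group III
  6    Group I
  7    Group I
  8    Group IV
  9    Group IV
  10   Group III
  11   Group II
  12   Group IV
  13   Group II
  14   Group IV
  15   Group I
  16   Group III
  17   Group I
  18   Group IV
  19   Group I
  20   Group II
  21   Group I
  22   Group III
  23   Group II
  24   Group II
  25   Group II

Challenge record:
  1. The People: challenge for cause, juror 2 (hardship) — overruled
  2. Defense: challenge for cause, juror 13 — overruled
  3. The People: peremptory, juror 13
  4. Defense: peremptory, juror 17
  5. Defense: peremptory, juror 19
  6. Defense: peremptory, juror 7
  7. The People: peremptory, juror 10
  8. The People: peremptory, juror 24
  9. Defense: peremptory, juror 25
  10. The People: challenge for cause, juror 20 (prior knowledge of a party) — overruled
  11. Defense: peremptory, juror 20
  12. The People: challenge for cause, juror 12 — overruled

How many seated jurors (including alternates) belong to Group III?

1

Removed: #7, #10, #13, #17, #19, #20, #24, #25.
Seated (12 incl. alternates): #1, #2, #3, #4, #5, #6, #8, #9, #11, #12, #14, #15.
Of those, in Group III: #5 → 1.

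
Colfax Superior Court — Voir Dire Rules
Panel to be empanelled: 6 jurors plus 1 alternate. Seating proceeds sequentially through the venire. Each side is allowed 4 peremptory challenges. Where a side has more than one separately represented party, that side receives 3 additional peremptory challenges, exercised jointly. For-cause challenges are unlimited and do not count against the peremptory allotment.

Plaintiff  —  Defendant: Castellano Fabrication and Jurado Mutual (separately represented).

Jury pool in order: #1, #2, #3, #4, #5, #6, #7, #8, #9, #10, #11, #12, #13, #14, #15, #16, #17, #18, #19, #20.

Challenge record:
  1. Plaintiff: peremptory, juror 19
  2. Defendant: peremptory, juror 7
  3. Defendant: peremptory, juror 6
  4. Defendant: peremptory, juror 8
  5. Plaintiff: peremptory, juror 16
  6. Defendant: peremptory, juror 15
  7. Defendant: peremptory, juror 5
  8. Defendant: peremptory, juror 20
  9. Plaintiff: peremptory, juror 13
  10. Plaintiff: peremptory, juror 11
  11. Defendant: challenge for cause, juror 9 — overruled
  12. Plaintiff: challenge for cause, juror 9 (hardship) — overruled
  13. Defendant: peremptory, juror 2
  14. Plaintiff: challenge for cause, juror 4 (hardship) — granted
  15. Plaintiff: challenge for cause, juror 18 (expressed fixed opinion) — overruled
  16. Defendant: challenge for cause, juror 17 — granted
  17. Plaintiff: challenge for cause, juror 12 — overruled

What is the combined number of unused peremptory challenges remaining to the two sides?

0

Plaintiff allotment: 4. Defendant allotment: 4 base + 3 multi-party = 7.
Plaintiff peremptories used: #19, #16, #13, #11 — 4 (for-cause on #9, #4, #18, #12 don't count).
Defendant peremptories used: #7, #6, #8, #15, #5, #20, #2 — 7 (for-cause on #9, #17 don't count).
Remaining: (4 − 4) + (7 − 7) = 0.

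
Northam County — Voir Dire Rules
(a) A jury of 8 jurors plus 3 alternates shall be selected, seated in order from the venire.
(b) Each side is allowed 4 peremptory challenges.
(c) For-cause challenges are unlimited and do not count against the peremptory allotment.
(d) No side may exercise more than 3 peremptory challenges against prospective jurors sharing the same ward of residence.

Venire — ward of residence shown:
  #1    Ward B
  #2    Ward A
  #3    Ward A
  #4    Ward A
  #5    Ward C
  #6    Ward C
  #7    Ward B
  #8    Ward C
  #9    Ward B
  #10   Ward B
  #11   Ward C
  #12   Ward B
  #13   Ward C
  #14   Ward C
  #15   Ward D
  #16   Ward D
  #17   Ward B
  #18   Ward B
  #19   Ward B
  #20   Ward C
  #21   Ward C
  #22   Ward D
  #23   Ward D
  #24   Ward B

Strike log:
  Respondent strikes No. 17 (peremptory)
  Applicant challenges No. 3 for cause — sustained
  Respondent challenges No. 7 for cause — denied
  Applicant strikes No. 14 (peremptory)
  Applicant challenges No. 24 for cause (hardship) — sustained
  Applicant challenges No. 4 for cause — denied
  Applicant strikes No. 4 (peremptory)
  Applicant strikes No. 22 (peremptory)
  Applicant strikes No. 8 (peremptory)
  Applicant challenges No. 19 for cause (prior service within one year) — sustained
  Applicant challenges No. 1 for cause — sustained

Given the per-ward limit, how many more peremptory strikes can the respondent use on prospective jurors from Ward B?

2

Respondent peremptories so far: #17 — 1 of 4 used, 3 left overall.
Against Ward B: #17 — 1 used; per-ward cap 3 leaves 2.
Binding limit: min(3, 2) = 2.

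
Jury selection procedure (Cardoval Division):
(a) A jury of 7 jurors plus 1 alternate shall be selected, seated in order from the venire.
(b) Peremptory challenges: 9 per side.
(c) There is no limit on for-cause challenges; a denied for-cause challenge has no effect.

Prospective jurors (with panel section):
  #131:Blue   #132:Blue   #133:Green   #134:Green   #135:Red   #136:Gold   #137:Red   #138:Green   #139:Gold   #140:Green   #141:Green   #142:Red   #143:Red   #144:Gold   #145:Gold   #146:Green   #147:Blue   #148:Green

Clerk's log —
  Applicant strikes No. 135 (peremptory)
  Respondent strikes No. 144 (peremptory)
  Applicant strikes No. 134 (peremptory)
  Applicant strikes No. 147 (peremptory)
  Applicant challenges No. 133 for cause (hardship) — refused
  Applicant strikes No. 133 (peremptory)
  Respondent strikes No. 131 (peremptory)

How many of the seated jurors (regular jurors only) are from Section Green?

3

Removed: #131, #133, #134, #135, #144, #147.
Seated jurors 1–7: #132, #136, #137, #138, #139, #140, #141 (alternates #142 not counted).
Of those, in Section Green: #138, #140, #141 → 3.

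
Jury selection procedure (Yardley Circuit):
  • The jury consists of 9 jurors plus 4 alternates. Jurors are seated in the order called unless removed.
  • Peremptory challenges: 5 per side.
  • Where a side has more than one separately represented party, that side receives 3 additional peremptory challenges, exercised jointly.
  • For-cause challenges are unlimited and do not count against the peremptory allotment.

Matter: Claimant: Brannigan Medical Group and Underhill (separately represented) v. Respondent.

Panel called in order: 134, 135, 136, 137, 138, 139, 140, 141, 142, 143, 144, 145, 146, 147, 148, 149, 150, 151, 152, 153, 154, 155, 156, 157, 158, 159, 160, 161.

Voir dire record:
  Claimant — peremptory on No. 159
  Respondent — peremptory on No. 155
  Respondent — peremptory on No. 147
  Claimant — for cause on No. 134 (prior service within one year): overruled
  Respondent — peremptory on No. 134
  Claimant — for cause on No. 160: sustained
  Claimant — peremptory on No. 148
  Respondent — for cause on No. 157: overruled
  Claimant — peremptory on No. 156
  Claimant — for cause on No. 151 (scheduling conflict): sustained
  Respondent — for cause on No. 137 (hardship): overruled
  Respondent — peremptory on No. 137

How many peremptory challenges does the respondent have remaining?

1

Respondent allotment: 5.
Respondent peremptories used: #155, #147, #134, #137 — 4 (for-cause on #157, #137 don't count).
Remaining: 5 − 4 = 1.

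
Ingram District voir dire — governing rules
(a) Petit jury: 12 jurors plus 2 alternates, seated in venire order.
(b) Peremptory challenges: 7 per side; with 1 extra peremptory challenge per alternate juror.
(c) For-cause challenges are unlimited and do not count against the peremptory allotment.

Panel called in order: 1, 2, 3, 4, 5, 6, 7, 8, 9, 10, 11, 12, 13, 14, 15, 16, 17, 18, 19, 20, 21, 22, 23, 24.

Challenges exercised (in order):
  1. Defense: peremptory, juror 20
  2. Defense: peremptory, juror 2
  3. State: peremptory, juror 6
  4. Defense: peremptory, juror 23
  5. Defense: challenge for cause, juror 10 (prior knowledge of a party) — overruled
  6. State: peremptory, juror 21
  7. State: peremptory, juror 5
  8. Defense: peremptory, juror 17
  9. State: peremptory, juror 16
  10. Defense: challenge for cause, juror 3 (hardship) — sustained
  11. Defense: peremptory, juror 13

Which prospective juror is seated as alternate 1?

Removed: #2, #3, #5, #6, #13, #16, #17, #20, #21, #23. (#10 stays — for-cause denied.)
Filling seats in venire order through position 13: #1, #4, #7, #8, #9, #10, #11, #12, #14, #15, #18, #19, #22.
So alternate 1 is #22.

22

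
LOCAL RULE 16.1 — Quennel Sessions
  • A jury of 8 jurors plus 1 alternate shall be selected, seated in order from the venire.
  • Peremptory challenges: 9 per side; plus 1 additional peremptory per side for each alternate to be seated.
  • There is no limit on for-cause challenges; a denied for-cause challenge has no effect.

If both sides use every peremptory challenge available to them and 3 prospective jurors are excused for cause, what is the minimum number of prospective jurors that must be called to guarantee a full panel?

Seats to fill: 8 + 1 alternates = 9.
Peremptories: 9 + 1×1 = 10 per side × 2 sides = 20.
For-cause removals: 3.
Minimum venire: 9 + 20 + 3 = 32.

32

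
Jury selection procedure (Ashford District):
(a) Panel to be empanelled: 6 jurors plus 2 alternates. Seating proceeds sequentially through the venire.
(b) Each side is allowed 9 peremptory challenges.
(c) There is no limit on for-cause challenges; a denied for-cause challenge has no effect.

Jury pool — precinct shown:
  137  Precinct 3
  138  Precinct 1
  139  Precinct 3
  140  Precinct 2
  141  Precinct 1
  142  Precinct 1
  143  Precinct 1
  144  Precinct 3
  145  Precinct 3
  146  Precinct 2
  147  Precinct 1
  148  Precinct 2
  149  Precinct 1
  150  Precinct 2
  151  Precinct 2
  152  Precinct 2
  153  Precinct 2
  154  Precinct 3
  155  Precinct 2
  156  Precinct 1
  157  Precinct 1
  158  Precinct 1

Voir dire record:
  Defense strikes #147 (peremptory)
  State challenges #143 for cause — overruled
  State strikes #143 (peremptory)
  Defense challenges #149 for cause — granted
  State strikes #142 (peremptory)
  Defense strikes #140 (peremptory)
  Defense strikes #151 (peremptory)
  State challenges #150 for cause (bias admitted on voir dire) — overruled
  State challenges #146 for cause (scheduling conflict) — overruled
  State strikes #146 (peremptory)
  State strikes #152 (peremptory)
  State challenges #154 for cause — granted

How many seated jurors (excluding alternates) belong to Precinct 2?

Removed: #140, #142, #143, #146, #147, #149, #151, #152, #154.
Seated jurors 1–6: #137, #138, #139, #141, #144, #145 (alternates #148, #150 not counted).
None of those are in Precinct 2 → 0.

0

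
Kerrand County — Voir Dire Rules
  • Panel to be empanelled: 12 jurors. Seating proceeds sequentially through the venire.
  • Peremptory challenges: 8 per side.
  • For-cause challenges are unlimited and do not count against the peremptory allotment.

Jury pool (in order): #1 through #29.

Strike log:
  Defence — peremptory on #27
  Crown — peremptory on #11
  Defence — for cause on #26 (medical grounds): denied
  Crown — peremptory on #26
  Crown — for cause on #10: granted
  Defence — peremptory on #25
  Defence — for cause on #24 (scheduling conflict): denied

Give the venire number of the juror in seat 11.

Removed: #10, #11, #25, #26, #27. (#24 stays — for-cause denied.)
Seating in order: seats 1–12 → #1, #2, #3, #4, #5, #6, #7, #8, #9, #12, #13, #14.
So seat 11 is #13.

13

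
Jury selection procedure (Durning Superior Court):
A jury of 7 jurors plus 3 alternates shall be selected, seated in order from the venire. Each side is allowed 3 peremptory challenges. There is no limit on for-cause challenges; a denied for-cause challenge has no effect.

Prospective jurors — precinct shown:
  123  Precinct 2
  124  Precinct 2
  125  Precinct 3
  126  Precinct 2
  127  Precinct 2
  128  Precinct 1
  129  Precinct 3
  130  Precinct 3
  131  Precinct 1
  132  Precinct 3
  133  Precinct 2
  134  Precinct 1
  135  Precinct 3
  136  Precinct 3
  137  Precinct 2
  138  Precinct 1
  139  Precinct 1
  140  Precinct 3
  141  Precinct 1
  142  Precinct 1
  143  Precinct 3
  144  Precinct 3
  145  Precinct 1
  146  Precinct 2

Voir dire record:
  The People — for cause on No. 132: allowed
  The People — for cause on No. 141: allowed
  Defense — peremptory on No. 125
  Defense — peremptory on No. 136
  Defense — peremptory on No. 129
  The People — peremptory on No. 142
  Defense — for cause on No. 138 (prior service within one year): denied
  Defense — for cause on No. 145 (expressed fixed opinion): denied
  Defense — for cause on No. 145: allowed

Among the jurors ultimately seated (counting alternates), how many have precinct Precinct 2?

Removed: #125, #129, #132, #136, #141, #142, #145.
Seated (10 incl. alternates): #123, #124, #126, #127, #128, #130, #131, #133, #134, #135.
Of those, in Precinct 2: #123, #124, #126, #127, #133 → 5.

5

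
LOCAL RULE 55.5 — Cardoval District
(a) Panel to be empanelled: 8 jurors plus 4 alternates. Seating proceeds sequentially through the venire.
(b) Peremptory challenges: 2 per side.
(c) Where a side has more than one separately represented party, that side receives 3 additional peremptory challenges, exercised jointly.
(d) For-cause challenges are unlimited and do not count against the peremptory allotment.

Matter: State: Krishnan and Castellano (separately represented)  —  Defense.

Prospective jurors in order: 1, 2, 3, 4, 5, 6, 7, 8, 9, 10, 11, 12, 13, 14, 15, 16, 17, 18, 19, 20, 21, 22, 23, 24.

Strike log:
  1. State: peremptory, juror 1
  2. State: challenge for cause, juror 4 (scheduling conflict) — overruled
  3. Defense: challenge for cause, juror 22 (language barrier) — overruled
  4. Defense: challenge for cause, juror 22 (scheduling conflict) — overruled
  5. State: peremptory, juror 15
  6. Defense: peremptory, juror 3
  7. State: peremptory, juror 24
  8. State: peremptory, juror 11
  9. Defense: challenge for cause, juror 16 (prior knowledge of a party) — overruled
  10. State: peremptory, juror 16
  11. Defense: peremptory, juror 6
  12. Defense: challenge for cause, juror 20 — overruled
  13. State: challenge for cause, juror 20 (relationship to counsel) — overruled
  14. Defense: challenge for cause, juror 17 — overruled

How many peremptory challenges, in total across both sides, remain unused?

0

State allotment: 2 base + 3 multi-party = 5. Defense allotment: 2.
State peremptories used: #1, #15, #24, #11, #16 — 5 (for-cause on #4, #20 don't count).
Defense peremptories used: #3, #6 — 2 (for-cause on #22, #22, #16, #20, #17 don't count).
Remaining: (5 − 5) + (2 − 2) = 0.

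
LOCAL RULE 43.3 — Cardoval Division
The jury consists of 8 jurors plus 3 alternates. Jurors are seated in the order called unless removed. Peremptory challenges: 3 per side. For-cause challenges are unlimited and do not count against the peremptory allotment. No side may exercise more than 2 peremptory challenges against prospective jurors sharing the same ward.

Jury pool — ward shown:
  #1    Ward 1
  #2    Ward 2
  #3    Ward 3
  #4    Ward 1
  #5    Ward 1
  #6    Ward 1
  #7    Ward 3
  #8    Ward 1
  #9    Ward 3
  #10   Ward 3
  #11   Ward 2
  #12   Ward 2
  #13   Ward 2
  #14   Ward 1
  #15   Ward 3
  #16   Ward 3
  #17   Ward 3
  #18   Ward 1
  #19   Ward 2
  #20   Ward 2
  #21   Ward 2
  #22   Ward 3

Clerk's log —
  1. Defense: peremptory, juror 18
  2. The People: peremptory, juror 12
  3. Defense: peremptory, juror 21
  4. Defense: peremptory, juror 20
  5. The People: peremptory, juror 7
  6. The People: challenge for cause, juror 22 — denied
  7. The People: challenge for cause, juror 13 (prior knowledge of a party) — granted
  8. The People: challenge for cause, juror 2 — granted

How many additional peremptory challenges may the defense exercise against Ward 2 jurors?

0

Defense peremptories so far: #18, #21, #20 — 3 of 3 used, 0 left overall.
Against Ward 2: #21, #20 — 2 used; per-ward cap 2 leaves 0.
Binding limit: min(0, 0) = 0.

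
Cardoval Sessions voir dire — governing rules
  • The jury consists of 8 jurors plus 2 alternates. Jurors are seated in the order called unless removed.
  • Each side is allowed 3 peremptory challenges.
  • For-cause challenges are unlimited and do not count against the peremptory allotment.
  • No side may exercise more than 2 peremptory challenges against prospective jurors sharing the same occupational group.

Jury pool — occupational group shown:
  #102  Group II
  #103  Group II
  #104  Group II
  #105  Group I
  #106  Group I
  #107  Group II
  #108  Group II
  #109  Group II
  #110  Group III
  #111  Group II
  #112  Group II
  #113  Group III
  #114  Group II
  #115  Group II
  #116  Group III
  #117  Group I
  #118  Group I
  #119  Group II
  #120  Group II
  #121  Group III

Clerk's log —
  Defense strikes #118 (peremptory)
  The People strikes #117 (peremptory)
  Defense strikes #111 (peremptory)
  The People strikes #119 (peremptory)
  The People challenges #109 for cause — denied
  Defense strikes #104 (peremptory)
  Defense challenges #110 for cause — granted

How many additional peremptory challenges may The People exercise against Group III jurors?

The People peremptories so far: #117, #119 — 2 of 3 used, 1 left overall.
Against Group III: none yet — per-group cap 2 leaves 2.
Binding limit: min(1, 2) = 1.

1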